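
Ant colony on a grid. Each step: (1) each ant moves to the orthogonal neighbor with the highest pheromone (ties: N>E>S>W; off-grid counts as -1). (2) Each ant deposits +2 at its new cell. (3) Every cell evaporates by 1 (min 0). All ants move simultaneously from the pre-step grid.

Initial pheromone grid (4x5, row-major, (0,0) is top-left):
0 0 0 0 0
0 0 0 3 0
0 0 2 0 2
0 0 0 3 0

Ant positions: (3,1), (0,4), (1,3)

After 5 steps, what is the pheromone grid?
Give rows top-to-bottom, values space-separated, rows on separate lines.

After step 1: ants at (2,1),(1,4),(0,3)
  0 0 0 1 0
  0 0 0 2 1
  0 1 1 0 1
  0 0 0 2 0
After step 2: ants at (2,2),(1,3),(1,3)
  0 0 0 0 0
  0 0 0 5 0
  0 0 2 0 0
  0 0 0 1 0
After step 3: ants at (1,2),(0,3),(0,3)
  0 0 0 3 0
  0 0 1 4 0
  0 0 1 0 0
  0 0 0 0 0
After step 4: ants at (1,3),(1,3),(1,3)
  0 0 0 2 0
  0 0 0 9 0
  0 0 0 0 0
  0 0 0 0 0
After step 5: ants at (0,3),(0,3),(0,3)
  0 0 0 7 0
  0 0 0 8 0
  0 0 0 0 0
  0 0 0 0 0

0 0 0 7 0
0 0 0 8 0
0 0 0 0 0
0 0 0 0 0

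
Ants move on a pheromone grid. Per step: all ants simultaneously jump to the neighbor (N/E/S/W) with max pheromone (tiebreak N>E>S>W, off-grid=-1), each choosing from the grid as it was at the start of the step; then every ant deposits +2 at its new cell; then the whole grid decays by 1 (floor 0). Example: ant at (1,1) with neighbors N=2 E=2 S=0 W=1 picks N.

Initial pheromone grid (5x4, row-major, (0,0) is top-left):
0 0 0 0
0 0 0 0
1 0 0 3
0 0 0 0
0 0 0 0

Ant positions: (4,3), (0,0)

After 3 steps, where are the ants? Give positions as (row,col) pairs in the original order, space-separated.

Step 1: ant0:(4,3)->N->(3,3) | ant1:(0,0)->E->(0,1)
  grid max=2 at (2,3)
Step 2: ant0:(3,3)->N->(2,3) | ant1:(0,1)->E->(0,2)
  grid max=3 at (2,3)
Step 3: ant0:(2,3)->N->(1,3) | ant1:(0,2)->E->(0,3)
  grid max=2 at (2,3)

(1,3) (0,3)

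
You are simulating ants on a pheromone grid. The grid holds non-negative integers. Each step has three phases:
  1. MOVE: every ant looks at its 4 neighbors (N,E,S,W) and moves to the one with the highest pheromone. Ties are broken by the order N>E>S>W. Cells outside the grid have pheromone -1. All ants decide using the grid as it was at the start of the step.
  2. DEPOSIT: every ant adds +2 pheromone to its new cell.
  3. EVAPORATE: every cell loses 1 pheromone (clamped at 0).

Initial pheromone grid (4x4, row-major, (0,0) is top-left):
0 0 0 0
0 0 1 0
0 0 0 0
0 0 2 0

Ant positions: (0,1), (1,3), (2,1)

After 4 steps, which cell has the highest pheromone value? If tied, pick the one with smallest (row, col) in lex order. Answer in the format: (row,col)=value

Step 1: ant0:(0,1)->E->(0,2) | ant1:(1,3)->W->(1,2) | ant2:(2,1)->N->(1,1)
  grid max=2 at (1,2)
Step 2: ant0:(0,2)->S->(1,2) | ant1:(1,2)->N->(0,2) | ant2:(1,1)->E->(1,2)
  grid max=5 at (1,2)
Step 3: ant0:(1,2)->N->(0,2) | ant1:(0,2)->S->(1,2) | ant2:(1,2)->N->(0,2)
  grid max=6 at (1,2)
Step 4: ant0:(0,2)->S->(1,2) | ant1:(1,2)->N->(0,2) | ant2:(0,2)->S->(1,2)
  grid max=9 at (1,2)
Final grid:
  0 0 6 0
  0 0 9 0
  0 0 0 0
  0 0 0 0
Max pheromone 9 at (1,2)

Answer: (1,2)=9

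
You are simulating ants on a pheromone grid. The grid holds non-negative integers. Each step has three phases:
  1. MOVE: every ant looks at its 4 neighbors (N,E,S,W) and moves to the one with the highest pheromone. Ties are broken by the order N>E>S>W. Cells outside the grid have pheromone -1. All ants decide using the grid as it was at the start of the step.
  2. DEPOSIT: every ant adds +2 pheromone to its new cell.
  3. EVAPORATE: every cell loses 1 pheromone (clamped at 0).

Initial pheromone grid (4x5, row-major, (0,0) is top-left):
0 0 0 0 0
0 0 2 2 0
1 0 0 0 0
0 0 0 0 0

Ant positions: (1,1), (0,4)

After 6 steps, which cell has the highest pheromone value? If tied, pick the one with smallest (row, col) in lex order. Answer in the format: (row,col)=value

Step 1: ant0:(1,1)->E->(1,2) | ant1:(0,4)->S->(1,4)
  grid max=3 at (1,2)
Step 2: ant0:(1,2)->E->(1,3) | ant1:(1,4)->W->(1,3)
  grid max=4 at (1,3)
Step 3: ant0:(1,3)->W->(1,2) | ant1:(1,3)->W->(1,2)
  grid max=5 at (1,2)
Step 4: ant0:(1,2)->E->(1,3) | ant1:(1,2)->E->(1,3)
  grid max=6 at (1,3)
Step 5: ant0:(1,3)->W->(1,2) | ant1:(1,3)->W->(1,2)
  grid max=7 at (1,2)
Step 6: ant0:(1,2)->E->(1,3) | ant1:(1,2)->E->(1,3)
  grid max=8 at (1,3)
Final grid:
  0 0 0 0 0
  0 0 6 8 0
  0 0 0 0 0
  0 0 0 0 0
Max pheromone 8 at (1,3)

Answer: (1,3)=8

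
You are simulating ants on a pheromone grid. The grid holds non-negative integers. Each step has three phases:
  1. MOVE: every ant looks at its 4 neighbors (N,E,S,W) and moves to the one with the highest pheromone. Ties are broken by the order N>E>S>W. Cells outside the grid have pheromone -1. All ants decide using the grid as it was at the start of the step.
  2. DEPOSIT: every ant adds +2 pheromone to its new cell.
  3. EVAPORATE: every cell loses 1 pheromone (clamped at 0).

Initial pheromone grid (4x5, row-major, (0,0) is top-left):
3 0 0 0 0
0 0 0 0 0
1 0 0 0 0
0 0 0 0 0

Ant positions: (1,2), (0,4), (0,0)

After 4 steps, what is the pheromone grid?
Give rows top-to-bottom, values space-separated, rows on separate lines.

After step 1: ants at (0,2),(1,4),(0,1)
  2 1 1 0 0
  0 0 0 0 1
  0 0 0 0 0
  0 0 0 0 0
After step 2: ants at (0,1),(0,4),(0,0)
  3 2 0 0 1
  0 0 0 0 0
  0 0 0 0 0
  0 0 0 0 0
After step 3: ants at (0,0),(1,4),(0,1)
  4 3 0 0 0
  0 0 0 0 1
  0 0 0 0 0
  0 0 0 0 0
After step 4: ants at (0,1),(0,4),(0,0)
  5 4 0 0 1
  0 0 0 0 0
  0 0 0 0 0
  0 0 0 0 0

5 4 0 0 1
0 0 0 0 0
0 0 0 0 0
0 0 0 0 0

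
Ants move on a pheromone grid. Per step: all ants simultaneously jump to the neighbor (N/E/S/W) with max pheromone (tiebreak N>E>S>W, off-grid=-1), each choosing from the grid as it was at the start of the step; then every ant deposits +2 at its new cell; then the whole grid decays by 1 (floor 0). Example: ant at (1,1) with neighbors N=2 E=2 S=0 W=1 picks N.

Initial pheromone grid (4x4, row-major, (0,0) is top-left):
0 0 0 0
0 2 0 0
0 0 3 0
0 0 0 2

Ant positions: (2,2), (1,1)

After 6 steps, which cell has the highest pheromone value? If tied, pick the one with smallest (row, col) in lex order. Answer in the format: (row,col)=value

Answer: (2,2)=3

Derivation:
Step 1: ant0:(2,2)->N->(1,2) | ant1:(1,1)->N->(0,1)
  grid max=2 at (2,2)
Step 2: ant0:(1,2)->S->(2,2) | ant1:(0,1)->S->(1,1)
  grid max=3 at (2,2)
Step 3: ant0:(2,2)->N->(1,2) | ant1:(1,1)->N->(0,1)
  grid max=2 at (2,2)
Step 4: ant0:(1,2)->S->(2,2) | ant1:(0,1)->S->(1,1)
  grid max=3 at (2,2)
Step 5: ant0:(2,2)->N->(1,2) | ant1:(1,1)->N->(0,1)
  grid max=2 at (2,2)
Step 6: ant0:(1,2)->S->(2,2) | ant1:(0,1)->S->(1,1)
  grid max=3 at (2,2)
Final grid:
  0 0 0 0
  0 2 0 0
  0 0 3 0
  0 0 0 0
Max pheromone 3 at (2,2)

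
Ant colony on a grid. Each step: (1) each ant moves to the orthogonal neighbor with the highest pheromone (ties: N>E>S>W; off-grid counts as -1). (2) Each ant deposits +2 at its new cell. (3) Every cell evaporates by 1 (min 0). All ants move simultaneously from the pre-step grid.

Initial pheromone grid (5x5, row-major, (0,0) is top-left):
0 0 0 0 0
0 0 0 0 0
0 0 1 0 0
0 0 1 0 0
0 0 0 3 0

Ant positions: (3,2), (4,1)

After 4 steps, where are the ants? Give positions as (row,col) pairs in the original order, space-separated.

Step 1: ant0:(3,2)->N->(2,2) | ant1:(4,1)->N->(3,1)
  grid max=2 at (2,2)
Step 2: ant0:(2,2)->N->(1,2) | ant1:(3,1)->N->(2,1)
  grid max=1 at (1,2)
Step 3: ant0:(1,2)->S->(2,2) | ant1:(2,1)->E->(2,2)
  grid max=4 at (2,2)
Step 4: ant0:(2,2)->N->(1,2) | ant1:(2,2)->N->(1,2)
  grid max=3 at (1,2)

(1,2) (1,2)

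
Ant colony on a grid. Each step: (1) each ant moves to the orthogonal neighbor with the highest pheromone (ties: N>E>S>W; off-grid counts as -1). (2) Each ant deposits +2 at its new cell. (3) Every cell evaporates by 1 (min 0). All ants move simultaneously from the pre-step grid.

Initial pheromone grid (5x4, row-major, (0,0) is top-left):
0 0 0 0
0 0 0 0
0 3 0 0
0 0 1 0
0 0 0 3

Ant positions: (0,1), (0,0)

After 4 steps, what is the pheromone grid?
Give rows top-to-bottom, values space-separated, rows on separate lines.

After step 1: ants at (0,2),(0,1)
  0 1 1 0
  0 0 0 0
  0 2 0 0
  0 0 0 0
  0 0 0 2
After step 2: ants at (0,1),(0,2)
  0 2 2 0
  0 0 0 0
  0 1 0 0
  0 0 0 0
  0 0 0 1
After step 3: ants at (0,2),(0,1)
  0 3 3 0
  0 0 0 0
  0 0 0 0
  0 0 0 0
  0 0 0 0
After step 4: ants at (0,1),(0,2)
  0 4 4 0
  0 0 0 0
  0 0 0 0
  0 0 0 0
  0 0 0 0

0 4 4 0
0 0 0 0
0 0 0 0
0 0 0 0
0 0 0 0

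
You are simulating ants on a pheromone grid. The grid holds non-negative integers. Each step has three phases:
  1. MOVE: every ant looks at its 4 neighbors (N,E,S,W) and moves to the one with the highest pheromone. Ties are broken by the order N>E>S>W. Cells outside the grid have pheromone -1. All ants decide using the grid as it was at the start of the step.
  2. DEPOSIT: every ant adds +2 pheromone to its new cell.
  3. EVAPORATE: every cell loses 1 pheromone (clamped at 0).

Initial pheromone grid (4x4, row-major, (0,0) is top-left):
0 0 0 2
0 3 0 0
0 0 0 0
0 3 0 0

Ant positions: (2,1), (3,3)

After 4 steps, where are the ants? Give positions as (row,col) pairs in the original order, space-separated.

Step 1: ant0:(2,1)->N->(1,1) | ant1:(3,3)->N->(2,3)
  grid max=4 at (1,1)
Step 2: ant0:(1,1)->N->(0,1) | ant1:(2,3)->N->(1,3)
  grid max=3 at (1,1)
Step 3: ant0:(0,1)->S->(1,1) | ant1:(1,3)->N->(0,3)
  grid max=4 at (1,1)
Step 4: ant0:(1,1)->N->(0,1) | ant1:(0,3)->S->(1,3)
  grid max=3 at (1,1)

(0,1) (1,3)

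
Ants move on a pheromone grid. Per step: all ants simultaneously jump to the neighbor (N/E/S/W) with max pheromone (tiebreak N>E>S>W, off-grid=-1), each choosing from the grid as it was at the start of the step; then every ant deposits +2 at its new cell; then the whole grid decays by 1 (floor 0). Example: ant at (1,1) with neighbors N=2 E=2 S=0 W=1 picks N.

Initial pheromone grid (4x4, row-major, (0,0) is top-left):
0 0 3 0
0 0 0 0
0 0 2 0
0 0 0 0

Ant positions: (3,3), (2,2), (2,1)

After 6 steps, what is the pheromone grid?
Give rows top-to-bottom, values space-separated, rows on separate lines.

After step 1: ants at (2,3),(1,2),(2,2)
  0 0 2 0
  0 0 1 0
  0 0 3 1
  0 0 0 0
After step 2: ants at (2,2),(2,2),(1,2)
  0 0 1 0
  0 0 2 0
  0 0 6 0
  0 0 0 0
After step 3: ants at (1,2),(1,2),(2,2)
  0 0 0 0
  0 0 5 0
  0 0 7 0
  0 0 0 0
After step 4: ants at (2,2),(2,2),(1,2)
  0 0 0 0
  0 0 6 0
  0 0 10 0
  0 0 0 0
After step 5: ants at (1,2),(1,2),(2,2)
  0 0 0 0
  0 0 9 0
  0 0 11 0
  0 0 0 0
After step 6: ants at (2,2),(2,2),(1,2)
  0 0 0 0
  0 0 10 0
  0 0 14 0
  0 0 0 0

0 0 0 0
0 0 10 0
0 0 14 0
0 0 0 0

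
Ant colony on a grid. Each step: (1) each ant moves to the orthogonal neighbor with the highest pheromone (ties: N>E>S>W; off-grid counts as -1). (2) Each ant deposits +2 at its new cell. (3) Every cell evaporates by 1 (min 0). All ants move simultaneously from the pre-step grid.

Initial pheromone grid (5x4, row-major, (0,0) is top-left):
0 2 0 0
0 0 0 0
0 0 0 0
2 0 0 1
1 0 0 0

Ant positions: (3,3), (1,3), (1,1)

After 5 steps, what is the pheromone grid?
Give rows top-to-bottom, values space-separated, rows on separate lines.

After step 1: ants at (2,3),(0,3),(0,1)
  0 3 0 1
  0 0 0 0
  0 0 0 1
  1 0 0 0
  0 0 0 0
After step 2: ants at (1,3),(1,3),(0,2)
  0 2 1 0
  0 0 0 3
  0 0 0 0
  0 0 0 0
  0 0 0 0
After step 3: ants at (0,3),(0,3),(0,1)
  0 3 0 3
  0 0 0 2
  0 0 0 0
  0 0 0 0
  0 0 0 0
After step 4: ants at (1,3),(1,3),(0,2)
  0 2 1 2
  0 0 0 5
  0 0 0 0
  0 0 0 0
  0 0 0 0
After step 5: ants at (0,3),(0,3),(0,3)
  0 1 0 7
  0 0 0 4
  0 0 0 0
  0 0 0 0
  0 0 0 0

0 1 0 7
0 0 0 4
0 0 0 0
0 0 0 0
0 0 0 0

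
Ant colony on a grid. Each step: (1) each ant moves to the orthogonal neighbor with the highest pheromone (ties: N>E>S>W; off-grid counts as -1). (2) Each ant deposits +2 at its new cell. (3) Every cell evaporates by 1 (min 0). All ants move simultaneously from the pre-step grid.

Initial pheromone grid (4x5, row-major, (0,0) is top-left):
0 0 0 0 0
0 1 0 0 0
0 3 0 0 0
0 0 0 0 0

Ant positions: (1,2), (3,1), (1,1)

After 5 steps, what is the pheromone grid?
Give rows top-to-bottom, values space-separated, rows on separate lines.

After step 1: ants at (1,1),(2,1),(2,1)
  0 0 0 0 0
  0 2 0 0 0
  0 6 0 0 0
  0 0 0 0 0
After step 2: ants at (2,1),(1,1),(1,1)
  0 0 0 0 0
  0 5 0 0 0
  0 7 0 0 0
  0 0 0 0 0
After step 3: ants at (1,1),(2,1),(2,1)
  0 0 0 0 0
  0 6 0 0 0
  0 10 0 0 0
  0 0 0 0 0
After step 4: ants at (2,1),(1,1),(1,1)
  0 0 0 0 0
  0 9 0 0 0
  0 11 0 0 0
  0 0 0 0 0
After step 5: ants at (1,1),(2,1),(2,1)
  0 0 0 0 0
  0 10 0 0 0
  0 14 0 0 0
  0 0 0 0 0

0 0 0 0 0
0 10 0 0 0
0 14 0 0 0
0 0 0 0 0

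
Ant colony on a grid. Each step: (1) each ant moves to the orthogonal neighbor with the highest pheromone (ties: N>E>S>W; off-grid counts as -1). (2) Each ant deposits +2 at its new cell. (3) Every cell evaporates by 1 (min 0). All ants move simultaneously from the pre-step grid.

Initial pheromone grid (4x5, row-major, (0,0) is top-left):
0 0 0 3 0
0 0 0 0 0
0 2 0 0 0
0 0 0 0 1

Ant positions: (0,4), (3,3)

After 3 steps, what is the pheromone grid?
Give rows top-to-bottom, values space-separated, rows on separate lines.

After step 1: ants at (0,3),(3,4)
  0 0 0 4 0
  0 0 0 0 0
  0 1 0 0 0
  0 0 0 0 2
After step 2: ants at (0,4),(2,4)
  0 0 0 3 1
  0 0 0 0 0
  0 0 0 0 1
  0 0 0 0 1
After step 3: ants at (0,3),(3,4)
  0 0 0 4 0
  0 0 0 0 0
  0 0 0 0 0
  0 0 0 0 2

0 0 0 4 0
0 0 0 0 0
0 0 0 0 0
0 0 0 0 2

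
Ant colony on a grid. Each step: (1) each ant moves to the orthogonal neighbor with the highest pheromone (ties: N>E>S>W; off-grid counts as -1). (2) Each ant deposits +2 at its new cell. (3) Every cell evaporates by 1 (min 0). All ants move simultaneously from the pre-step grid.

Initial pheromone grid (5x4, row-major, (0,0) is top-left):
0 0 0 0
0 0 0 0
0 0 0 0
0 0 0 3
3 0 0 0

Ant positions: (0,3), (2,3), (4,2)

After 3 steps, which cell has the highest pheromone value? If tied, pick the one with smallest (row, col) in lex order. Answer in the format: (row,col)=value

Step 1: ant0:(0,3)->S->(1,3) | ant1:(2,3)->S->(3,3) | ant2:(4,2)->N->(3,2)
  grid max=4 at (3,3)
Step 2: ant0:(1,3)->N->(0,3) | ant1:(3,3)->W->(3,2) | ant2:(3,2)->E->(3,3)
  grid max=5 at (3,3)
Step 3: ant0:(0,3)->S->(1,3) | ant1:(3,2)->E->(3,3) | ant2:(3,3)->W->(3,2)
  grid max=6 at (3,3)
Final grid:
  0 0 0 0
  0 0 0 1
  0 0 0 0
  0 0 3 6
  0 0 0 0
Max pheromone 6 at (3,3)

Answer: (3,3)=6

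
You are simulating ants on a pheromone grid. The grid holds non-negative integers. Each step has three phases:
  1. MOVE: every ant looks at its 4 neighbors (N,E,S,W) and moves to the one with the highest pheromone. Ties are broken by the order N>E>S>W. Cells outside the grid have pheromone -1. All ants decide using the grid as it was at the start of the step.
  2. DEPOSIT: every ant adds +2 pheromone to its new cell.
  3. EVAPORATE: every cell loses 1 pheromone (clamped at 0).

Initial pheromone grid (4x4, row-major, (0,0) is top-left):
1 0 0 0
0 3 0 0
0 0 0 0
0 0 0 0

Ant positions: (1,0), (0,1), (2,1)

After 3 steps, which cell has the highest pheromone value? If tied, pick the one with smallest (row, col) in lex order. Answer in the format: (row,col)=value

Step 1: ant0:(1,0)->E->(1,1) | ant1:(0,1)->S->(1,1) | ant2:(2,1)->N->(1,1)
  grid max=8 at (1,1)
Step 2: ant0:(1,1)->N->(0,1) | ant1:(1,1)->N->(0,1) | ant2:(1,1)->N->(0,1)
  grid max=7 at (1,1)
Step 3: ant0:(0,1)->S->(1,1) | ant1:(0,1)->S->(1,1) | ant2:(0,1)->S->(1,1)
  grid max=12 at (1,1)
Final grid:
  0 4 0 0
  0 12 0 0
  0 0 0 0
  0 0 0 0
Max pheromone 12 at (1,1)

Answer: (1,1)=12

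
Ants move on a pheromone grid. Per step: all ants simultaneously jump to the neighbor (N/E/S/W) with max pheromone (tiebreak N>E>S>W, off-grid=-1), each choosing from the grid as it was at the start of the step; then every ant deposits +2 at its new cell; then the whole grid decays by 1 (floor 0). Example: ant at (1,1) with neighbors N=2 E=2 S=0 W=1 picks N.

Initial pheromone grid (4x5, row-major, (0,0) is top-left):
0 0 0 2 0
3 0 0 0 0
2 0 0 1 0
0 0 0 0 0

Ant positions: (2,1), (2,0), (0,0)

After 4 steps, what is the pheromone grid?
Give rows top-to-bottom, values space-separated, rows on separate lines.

After step 1: ants at (2,0),(1,0),(1,0)
  0 0 0 1 0
  6 0 0 0 0
  3 0 0 0 0
  0 0 0 0 0
After step 2: ants at (1,0),(2,0),(2,0)
  0 0 0 0 0
  7 0 0 0 0
  6 0 0 0 0
  0 0 0 0 0
After step 3: ants at (2,0),(1,0),(1,0)
  0 0 0 0 0
  10 0 0 0 0
  7 0 0 0 0
  0 0 0 0 0
After step 4: ants at (1,0),(2,0),(2,0)
  0 0 0 0 0
  11 0 0 0 0
  10 0 0 0 0
  0 0 0 0 0

0 0 0 0 0
11 0 0 0 0
10 0 0 0 0
0 0 0 0 0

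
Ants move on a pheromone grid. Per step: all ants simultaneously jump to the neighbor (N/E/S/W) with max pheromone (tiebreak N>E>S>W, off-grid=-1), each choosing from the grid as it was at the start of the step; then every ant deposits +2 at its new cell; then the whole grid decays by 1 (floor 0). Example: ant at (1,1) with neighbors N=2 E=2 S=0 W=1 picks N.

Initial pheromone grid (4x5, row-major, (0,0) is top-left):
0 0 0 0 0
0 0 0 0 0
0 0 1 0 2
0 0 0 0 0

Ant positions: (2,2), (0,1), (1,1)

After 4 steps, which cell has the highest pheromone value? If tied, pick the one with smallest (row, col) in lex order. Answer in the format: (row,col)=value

Step 1: ant0:(2,2)->N->(1,2) | ant1:(0,1)->E->(0,2) | ant2:(1,1)->N->(0,1)
  grid max=1 at (0,1)
Step 2: ant0:(1,2)->N->(0,2) | ant1:(0,2)->S->(1,2) | ant2:(0,1)->E->(0,2)
  grid max=4 at (0,2)
Step 3: ant0:(0,2)->S->(1,2) | ant1:(1,2)->N->(0,2) | ant2:(0,2)->S->(1,2)
  grid max=5 at (0,2)
Step 4: ant0:(1,2)->N->(0,2) | ant1:(0,2)->S->(1,2) | ant2:(1,2)->N->(0,2)
  grid max=8 at (0,2)
Final grid:
  0 0 8 0 0
  0 0 6 0 0
  0 0 0 0 0
  0 0 0 0 0
Max pheromone 8 at (0,2)

Answer: (0,2)=8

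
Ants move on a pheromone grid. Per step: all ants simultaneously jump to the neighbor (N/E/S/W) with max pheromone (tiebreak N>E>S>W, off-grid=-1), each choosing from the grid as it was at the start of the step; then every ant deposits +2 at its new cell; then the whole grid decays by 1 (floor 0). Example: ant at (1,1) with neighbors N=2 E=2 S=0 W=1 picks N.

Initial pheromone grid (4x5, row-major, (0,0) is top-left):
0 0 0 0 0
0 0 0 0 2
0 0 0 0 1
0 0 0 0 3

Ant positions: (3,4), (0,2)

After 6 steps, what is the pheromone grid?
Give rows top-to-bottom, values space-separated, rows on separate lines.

After step 1: ants at (2,4),(0,3)
  0 0 0 1 0
  0 0 0 0 1
  0 0 0 0 2
  0 0 0 0 2
After step 2: ants at (3,4),(0,4)
  0 0 0 0 1
  0 0 0 0 0
  0 0 0 0 1
  0 0 0 0 3
After step 3: ants at (2,4),(1,4)
  0 0 0 0 0
  0 0 0 0 1
  0 0 0 0 2
  0 0 0 0 2
After step 4: ants at (3,4),(2,4)
  0 0 0 0 0
  0 0 0 0 0
  0 0 0 0 3
  0 0 0 0 3
After step 5: ants at (2,4),(3,4)
  0 0 0 0 0
  0 0 0 0 0
  0 0 0 0 4
  0 0 0 0 4
After step 6: ants at (3,4),(2,4)
  0 0 0 0 0
  0 0 0 0 0
  0 0 0 0 5
  0 0 0 0 5

0 0 0 0 0
0 0 0 0 0
0 0 0 0 5
0 0 0 0 5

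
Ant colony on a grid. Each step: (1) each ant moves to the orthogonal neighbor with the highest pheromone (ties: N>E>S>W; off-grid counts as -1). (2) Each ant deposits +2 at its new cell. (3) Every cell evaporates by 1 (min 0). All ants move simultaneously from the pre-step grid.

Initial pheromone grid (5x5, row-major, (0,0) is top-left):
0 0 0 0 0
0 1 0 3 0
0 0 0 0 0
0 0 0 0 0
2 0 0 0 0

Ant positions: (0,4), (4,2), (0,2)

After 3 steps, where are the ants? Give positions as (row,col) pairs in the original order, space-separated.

Step 1: ant0:(0,4)->S->(1,4) | ant1:(4,2)->N->(3,2) | ant2:(0,2)->E->(0,3)
  grid max=2 at (1,3)
Step 2: ant0:(1,4)->W->(1,3) | ant1:(3,2)->N->(2,2) | ant2:(0,3)->S->(1,3)
  grid max=5 at (1,3)
Step 3: ant0:(1,3)->N->(0,3) | ant1:(2,2)->N->(1,2) | ant2:(1,3)->N->(0,3)
  grid max=4 at (1,3)

(0,3) (1,2) (0,3)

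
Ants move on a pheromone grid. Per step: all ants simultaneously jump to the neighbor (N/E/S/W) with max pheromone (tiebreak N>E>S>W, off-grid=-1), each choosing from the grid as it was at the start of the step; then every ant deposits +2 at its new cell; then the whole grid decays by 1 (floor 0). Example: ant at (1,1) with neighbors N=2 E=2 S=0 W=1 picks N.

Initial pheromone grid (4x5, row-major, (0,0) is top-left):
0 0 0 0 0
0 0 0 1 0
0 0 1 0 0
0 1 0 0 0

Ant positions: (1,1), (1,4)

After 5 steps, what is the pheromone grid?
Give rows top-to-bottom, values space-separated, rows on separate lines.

After step 1: ants at (0,1),(1,3)
  0 1 0 0 0
  0 0 0 2 0
  0 0 0 0 0
  0 0 0 0 0
After step 2: ants at (0,2),(0,3)
  0 0 1 1 0
  0 0 0 1 0
  0 0 0 0 0
  0 0 0 0 0
After step 3: ants at (0,3),(1,3)
  0 0 0 2 0
  0 0 0 2 0
  0 0 0 0 0
  0 0 0 0 0
After step 4: ants at (1,3),(0,3)
  0 0 0 3 0
  0 0 0 3 0
  0 0 0 0 0
  0 0 0 0 0
After step 5: ants at (0,3),(1,3)
  0 0 0 4 0
  0 0 0 4 0
  0 0 0 0 0
  0 0 0 0 0

0 0 0 4 0
0 0 0 4 0
0 0 0 0 0
0 0 0 0 0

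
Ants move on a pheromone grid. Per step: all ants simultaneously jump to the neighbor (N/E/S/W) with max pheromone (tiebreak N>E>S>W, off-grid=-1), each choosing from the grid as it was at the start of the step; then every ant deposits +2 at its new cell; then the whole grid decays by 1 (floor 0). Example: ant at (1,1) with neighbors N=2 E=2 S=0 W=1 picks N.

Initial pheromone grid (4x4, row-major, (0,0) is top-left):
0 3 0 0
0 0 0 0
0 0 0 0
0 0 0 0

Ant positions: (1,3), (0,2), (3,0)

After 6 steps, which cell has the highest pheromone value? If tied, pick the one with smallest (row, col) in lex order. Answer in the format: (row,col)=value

Answer: (0,1)=7

Derivation:
Step 1: ant0:(1,3)->N->(0,3) | ant1:(0,2)->W->(0,1) | ant2:(3,0)->N->(2,0)
  grid max=4 at (0,1)
Step 2: ant0:(0,3)->S->(1,3) | ant1:(0,1)->E->(0,2) | ant2:(2,0)->N->(1,0)
  grid max=3 at (0,1)
Step 3: ant0:(1,3)->N->(0,3) | ant1:(0,2)->W->(0,1) | ant2:(1,0)->N->(0,0)
  grid max=4 at (0,1)
Step 4: ant0:(0,3)->S->(1,3) | ant1:(0,1)->W->(0,0) | ant2:(0,0)->E->(0,1)
  grid max=5 at (0,1)
Step 5: ant0:(1,3)->N->(0,3) | ant1:(0,0)->E->(0,1) | ant2:(0,1)->W->(0,0)
  grid max=6 at (0,1)
Step 6: ant0:(0,3)->S->(1,3) | ant1:(0,1)->W->(0,0) | ant2:(0,0)->E->(0,1)
  grid max=7 at (0,1)
Final grid:
  4 7 0 0
  0 0 0 1
  0 0 0 0
  0 0 0 0
Max pheromone 7 at (0,1)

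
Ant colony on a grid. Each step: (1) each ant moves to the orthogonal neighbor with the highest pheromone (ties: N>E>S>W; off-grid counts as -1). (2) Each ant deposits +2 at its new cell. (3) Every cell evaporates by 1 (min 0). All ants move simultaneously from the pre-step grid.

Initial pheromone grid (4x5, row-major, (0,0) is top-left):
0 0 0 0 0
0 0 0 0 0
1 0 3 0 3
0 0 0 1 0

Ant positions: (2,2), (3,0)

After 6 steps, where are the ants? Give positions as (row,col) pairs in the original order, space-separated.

Step 1: ant0:(2,2)->N->(1,2) | ant1:(3,0)->N->(2,0)
  grid max=2 at (2,0)
Step 2: ant0:(1,2)->S->(2,2) | ant1:(2,0)->N->(1,0)
  grid max=3 at (2,2)
Step 3: ant0:(2,2)->N->(1,2) | ant1:(1,0)->S->(2,0)
  grid max=2 at (2,0)
Step 4: ant0:(1,2)->S->(2,2) | ant1:(2,0)->N->(1,0)
  grid max=3 at (2,2)
Step 5: ant0:(2,2)->N->(1,2) | ant1:(1,0)->S->(2,0)
  grid max=2 at (2,0)
Step 6: ant0:(1,2)->S->(2,2) | ant1:(2,0)->N->(1,0)
  grid max=3 at (2,2)

(2,2) (1,0)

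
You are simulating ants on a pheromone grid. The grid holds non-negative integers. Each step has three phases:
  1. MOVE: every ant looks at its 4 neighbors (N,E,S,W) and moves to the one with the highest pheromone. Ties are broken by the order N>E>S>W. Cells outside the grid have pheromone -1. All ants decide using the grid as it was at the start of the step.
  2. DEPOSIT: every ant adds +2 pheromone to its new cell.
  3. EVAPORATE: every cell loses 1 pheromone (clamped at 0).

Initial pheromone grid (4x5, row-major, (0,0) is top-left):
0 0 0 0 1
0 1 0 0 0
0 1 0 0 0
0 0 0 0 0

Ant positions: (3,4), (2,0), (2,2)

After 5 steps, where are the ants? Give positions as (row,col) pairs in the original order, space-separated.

Step 1: ant0:(3,4)->N->(2,4) | ant1:(2,0)->E->(2,1) | ant2:(2,2)->W->(2,1)
  grid max=4 at (2,1)
Step 2: ant0:(2,4)->N->(1,4) | ant1:(2,1)->N->(1,1) | ant2:(2,1)->N->(1,1)
  grid max=3 at (1,1)
Step 3: ant0:(1,4)->N->(0,4) | ant1:(1,1)->S->(2,1) | ant2:(1,1)->S->(2,1)
  grid max=6 at (2,1)
Step 4: ant0:(0,4)->S->(1,4) | ant1:(2,1)->N->(1,1) | ant2:(2,1)->N->(1,1)
  grid max=5 at (1,1)
Step 5: ant0:(1,4)->N->(0,4) | ant1:(1,1)->S->(2,1) | ant2:(1,1)->S->(2,1)
  grid max=8 at (2,1)

(0,4) (2,1) (2,1)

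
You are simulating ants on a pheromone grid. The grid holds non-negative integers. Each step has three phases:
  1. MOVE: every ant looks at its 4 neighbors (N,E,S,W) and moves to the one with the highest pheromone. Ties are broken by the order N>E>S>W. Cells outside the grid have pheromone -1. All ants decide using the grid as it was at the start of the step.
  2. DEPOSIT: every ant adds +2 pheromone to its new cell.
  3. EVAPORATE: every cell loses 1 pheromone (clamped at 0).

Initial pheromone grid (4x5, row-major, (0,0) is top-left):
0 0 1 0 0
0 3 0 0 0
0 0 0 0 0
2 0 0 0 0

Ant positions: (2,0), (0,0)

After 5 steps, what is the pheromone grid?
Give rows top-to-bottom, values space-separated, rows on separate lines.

After step 1: ants at (3,0),(0,1)
  0 1 0 0 0
  0 2 0 0 0
  0 0 0 0 0
  3 0 0 0 0
After step 2: ants at (2,0),(1,1)
  0 0 0 0 0
  0 3 0 0 0
  1 0 0 0 0
  2 0 0 0 0
After step 3: ants at (3,0),(0,1)
  0 1 0 0 0
  0 2 0 0 0
  0 0 0 0 0
  3 0 0 0 0
After step 4: ants at (2,0),(1,1)
  0 0 0 0 0
  0 3 0 0 0
  1 0 0 0 0
  2 0 0 0 0
After step 5: ants at (3,0),(0,1)
  0 1 0 0 0
  0 2 0 0 0
  0 0 0 0 0
  3 0 0 0 0

0 1 0 0 0
0 2 0 0 0
0 0 0 0 0
3 0 0 0 0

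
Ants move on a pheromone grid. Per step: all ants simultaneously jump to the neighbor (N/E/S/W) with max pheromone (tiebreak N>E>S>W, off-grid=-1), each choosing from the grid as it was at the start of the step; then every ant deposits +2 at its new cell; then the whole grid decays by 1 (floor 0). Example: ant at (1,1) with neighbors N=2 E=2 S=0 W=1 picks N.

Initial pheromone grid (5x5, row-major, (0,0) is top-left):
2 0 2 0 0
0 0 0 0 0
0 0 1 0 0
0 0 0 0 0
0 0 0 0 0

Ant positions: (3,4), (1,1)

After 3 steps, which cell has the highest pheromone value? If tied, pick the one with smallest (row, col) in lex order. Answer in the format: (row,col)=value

Step 1: ant0:(3,4)->N->(2,4) | ant1:(1,1)->N->(0,1)
  grid max=1 at (0,0)
Step 2: ant0:(2,4)->N->(1,4) | ant1:(0,1)->E->(0,2)
  grid max=2 at (0,2)
Step 3: ant0:(1,4)->N->(0,4) | ant1:(0,2)->E->(0,3)
  grid max=1 at (0,2)
Final grid:
  0 0 1 1 1
  0 0 0 0 0
  0 0 0 0 0
  0 0 0 0 0
  0 0 0 0 0
Max pheromone 1 at (0,2)

Answer: (0,2)=1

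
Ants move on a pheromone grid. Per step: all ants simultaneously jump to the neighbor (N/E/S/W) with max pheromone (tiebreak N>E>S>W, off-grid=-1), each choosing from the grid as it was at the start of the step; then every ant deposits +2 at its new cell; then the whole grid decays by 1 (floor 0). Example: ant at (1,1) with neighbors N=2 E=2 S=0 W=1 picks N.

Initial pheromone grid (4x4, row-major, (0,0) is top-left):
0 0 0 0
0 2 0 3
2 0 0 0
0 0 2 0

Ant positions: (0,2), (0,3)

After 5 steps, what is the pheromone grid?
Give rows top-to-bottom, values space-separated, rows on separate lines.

After step 1: ants at (0,3),(1,3)
  0 0 0 1
  0 1 0 4
  1 0 0 0
  0 0 1 0
After step 2: ants at (1,3),(0,3)
  0 0 0 2
  0 0 0 5
  0 0 0 0
  0 0 0 0
After step 3: ants at (0,3),(1,3)
  0 0 0 3
  0 0 0 6
  0 0 0 0
  0 0 0 0
After step 4: ants at (1,3),(0,3)
  0 0 0 4
  0 0 0 7
  0 0 0 0
  0 0 0 0
After step 5: ants at (0,3),(1,3)
  0 0 0 5
  0 0 0 8
  0 0 0 0
  0 0 0 0

0 0 0 5
0 0 0 8
0 0 0 0
0 0 0 0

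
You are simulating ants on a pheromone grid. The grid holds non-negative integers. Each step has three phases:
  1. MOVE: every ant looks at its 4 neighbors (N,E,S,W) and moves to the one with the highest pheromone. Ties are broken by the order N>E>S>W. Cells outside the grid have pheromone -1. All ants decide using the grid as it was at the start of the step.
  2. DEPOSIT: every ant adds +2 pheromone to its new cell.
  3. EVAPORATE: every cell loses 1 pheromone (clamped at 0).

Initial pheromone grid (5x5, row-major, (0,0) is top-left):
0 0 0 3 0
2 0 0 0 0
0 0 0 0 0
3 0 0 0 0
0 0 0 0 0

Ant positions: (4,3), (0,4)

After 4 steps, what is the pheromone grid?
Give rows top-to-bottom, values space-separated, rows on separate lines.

After step 1: ants at (3,3),(0,3)
  0 0 0 4 0
  1 0 0 0 0
  0 0 0 0 0
  2 0 0 1 0
  0 0 0 0 0
After step 2: ants at (2,3),(0,4)
  0 0 0 3 1
  0 0 0 0 0
  0 0 0 1 0
  1 0 0 0 0
  0 0 0 0 0
After step 3: ants at (1,3),(0,3)
  0 0 0 4 0
  0 0 0 1 0
  0 0 0 0 0
  0 0 0 0 0
  0 0 0 0 0
After step 4: ants at (0,3),(1,3)
  0 0 0 5 0
  0 0 0 2 0
  0 0 0 0 0
  0 0 0 0 0
  0 0 0 0 0

0 0 0 5 0
0 0 0 2 0
0 0 0 0 0
0 0 0 0 0
0 0 0 0 0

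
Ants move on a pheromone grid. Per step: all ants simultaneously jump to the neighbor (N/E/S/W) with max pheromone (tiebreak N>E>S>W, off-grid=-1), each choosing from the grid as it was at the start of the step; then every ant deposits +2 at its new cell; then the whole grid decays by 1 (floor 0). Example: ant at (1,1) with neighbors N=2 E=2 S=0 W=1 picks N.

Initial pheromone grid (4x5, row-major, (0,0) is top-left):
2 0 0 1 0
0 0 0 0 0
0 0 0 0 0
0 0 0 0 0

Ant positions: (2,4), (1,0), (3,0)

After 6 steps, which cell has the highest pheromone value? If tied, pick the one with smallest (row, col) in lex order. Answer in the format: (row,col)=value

Step 1: ant0:(2,4)->N->(1,4) | ant1:(1,0)->N->(0,0) | ant2:(3,0)->N->(2,0)
  grid max=3 at (0,0)
Step 2: ant0:(1,4)->N->(0,4) | ant1:(0,0)->E->(0,1) | ant2:(2,0)->N->(1,0)
  grid max=2 at (0,0)
Step 3: ant0:(0,4)->S->(1,4) | ant1:(0,1)->W->(0,0) | ant2:(1,0)->N->(0,0)
  grid max=5 at (0,0)
Step 4: ant0:(1,4)->N->(0,4) | ant1:(0,0)->E->(0,1) | ant2:(0,0)->E->(0,1)
  grid max=4 at (0,0)
Step 5: ant0:(0,4)->S->(1,4) | ant1:(0,1)->W->(0,0) | ant2:(0,1)->W->(0,0)
  grid max=7 at (0,0)
Step 6: ant0:(1,4)->N->(0,4) | ant1:(0,0)->E->(0,1) | ant2:(0,0)->E->(0,1)
  grid max=6 at (0,0)
Final grid:
  6 5 0 0 1
  0 0 0 0 0
  0 0 0 0 0
  0 0 0 0 0
Max pheromone 6 at (0,0)

Answer: (0,0)=6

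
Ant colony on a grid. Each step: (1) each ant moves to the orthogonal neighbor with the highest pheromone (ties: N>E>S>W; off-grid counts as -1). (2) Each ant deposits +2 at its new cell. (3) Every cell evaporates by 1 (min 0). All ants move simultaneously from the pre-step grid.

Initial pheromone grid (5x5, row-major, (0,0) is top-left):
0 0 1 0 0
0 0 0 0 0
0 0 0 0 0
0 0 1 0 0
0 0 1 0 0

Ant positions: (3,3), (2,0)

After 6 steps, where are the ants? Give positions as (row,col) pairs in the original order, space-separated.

Step 1: ant0:(3,3)->W->(3,2) | ant1:(2,0)->N->(1,0)
  grid max=2 at (3,2)
Step 2: ant0:(3,2)->N->(2,2) | ant1:(1,0)->N->(0,0)
  grid max=1 at (0,0)
Step 3: ant0:(2,2)->S->(3,2) | ant1:(0,0)->E->(0,1)
  grid max=2 at (3,2)
Step 4: ant0:(3,2)->N->(2,2) | ant1:(0,1)->E->(0,2)
  grid max=1 at (0,2)
Step 5: ant0:(2,2)->S->(3,2) | ant1:(0,2)->E->(0,3)
  grid max=2 at (3,2)
Step 6: ant0:(3,2)->N->(2,2) | ant1:(0,3)->E->(0,4)
  grid max=1 at (0,4)

(2,2) (0,4)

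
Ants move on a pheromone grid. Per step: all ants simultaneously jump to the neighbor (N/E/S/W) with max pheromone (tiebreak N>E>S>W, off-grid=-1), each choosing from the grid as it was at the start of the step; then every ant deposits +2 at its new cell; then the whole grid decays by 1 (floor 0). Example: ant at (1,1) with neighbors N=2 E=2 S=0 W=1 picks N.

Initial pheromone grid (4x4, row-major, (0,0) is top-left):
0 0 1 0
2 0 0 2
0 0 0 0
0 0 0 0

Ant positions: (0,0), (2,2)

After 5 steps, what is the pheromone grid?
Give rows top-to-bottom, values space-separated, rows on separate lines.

After step 1: ants at (1,0),(1,2)
  0 0 0 0
  3 0 1 1
  0 0 0 0
  0 0 0 0
After step 2: ants at (0,0),(1,3)
  1 0 0 0
  2 0 0 2
  0 0 0 0
  0 0 0 0
After step 3: ants at (1,0),(0,3)
  0 0 0 1
  3 0 0 1
  0 0 0 0
  0 0 0 0
After step 4: ants at (0,0),(1,3)
  1 0 0 0
  2 0 0 2
  0 0 0 0
  0 0 0 0
After step 5: ants at (1,0),(0,3)
  0 0 0 1
  3 0 0 1
  0 0 0 0
  0 0 0 0

0 0 0 1
3 0 0 1
0 0 0 0
0 0 0 0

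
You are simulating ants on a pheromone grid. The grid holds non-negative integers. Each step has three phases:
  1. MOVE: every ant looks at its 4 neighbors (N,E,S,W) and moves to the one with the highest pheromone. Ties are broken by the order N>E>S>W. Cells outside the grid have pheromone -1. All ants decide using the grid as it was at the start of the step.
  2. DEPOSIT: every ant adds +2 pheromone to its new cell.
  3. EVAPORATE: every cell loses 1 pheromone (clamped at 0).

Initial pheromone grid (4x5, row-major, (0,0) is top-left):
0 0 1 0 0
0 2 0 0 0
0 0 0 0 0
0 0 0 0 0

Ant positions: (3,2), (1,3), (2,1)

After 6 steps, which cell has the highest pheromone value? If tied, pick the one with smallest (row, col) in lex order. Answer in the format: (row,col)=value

Step 1: ant0:(3,2)->N->(2,2) | ant1:(1,3)->N->(0,3) | ant2:(2,1)->N->(1,1)
  grid max=3 at (1,1)
Step 2: ant0:(2,2)->N->(1,2) | ant1:(0,3)->E->(0,4) | ant2:(1,1)->N->(0,1)
  grid max=2 at (1,1)
Step 3: ant0:(1,2)->W->(1,1) | ant1:(0,4)->S->(1,4) | ant2:(0,1)->S->(1,1)
  grid max=5 at (1,1)
Step 4: ant0:(1,1)->N->(0,1) | ant1:(1,4)->N->(0,4) | ant2:(1,1)->N->(0,1)
  grid max=4 at (1,1)
Step 5: ant0:(0,1)->S->(1,1) | ant1:(0,4)->S->(1,4) | ant2:(0,1)->S->(1,1)
  grid max=7 at (1,1)
Step 6: ant0:(1,1)->N->(0,1) | ant1:(1,4)->N->(0,4) | ant2:(1,1)->N->(0,1)
  grid max=6 at (1,1)
Final grid:
  0 5 0 0 1
  0 6 0 0 0
  0 0 0 0 0
  0 0 0 0 0
Max pheromone 6 at (1,1)

Answer: (1,1)=6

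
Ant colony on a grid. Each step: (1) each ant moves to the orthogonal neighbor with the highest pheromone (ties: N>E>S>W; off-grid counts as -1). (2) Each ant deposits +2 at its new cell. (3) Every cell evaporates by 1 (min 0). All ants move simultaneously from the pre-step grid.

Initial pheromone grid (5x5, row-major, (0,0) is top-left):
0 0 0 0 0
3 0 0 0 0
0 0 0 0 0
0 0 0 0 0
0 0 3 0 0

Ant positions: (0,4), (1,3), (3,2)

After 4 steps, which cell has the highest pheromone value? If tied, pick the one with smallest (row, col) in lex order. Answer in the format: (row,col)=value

Answer: (0,4)=5

Derivation:
Step 1: ant0:(0,4)->S->(1,4) | ant1:(1,3)->N->(0,3) | ant2:(3,2)->S->(4,2)
  grid max=4 at (4,2)
Step 2: ant0:(1,4)->N->(0,4) | ant1:(0,3)->E->(0,4) | ant2:(4,2)->N->(3,2)
  grid max=3 at (0,4)
Step 3: ant0:(0,4)->S->(1,4) | ant1:(0,4)->S->(1,4) | ant2:(3,2)->S->(4,2)
  grid max=4 at (4,2)
Step 4: ant0:(1,4)->N->(0,4) | ant1:(1,4)->N->(0,4) | ant2:(4,2)->N->(3,2)
  grid max=5 at (0,4)
Final grid:
  0 0 0 0 5
  0 0 0 0 2
  0 0 0 0 0
  0 0 1 0 0
  0 0 3 0 0
Max pheromone 5 at (0,4)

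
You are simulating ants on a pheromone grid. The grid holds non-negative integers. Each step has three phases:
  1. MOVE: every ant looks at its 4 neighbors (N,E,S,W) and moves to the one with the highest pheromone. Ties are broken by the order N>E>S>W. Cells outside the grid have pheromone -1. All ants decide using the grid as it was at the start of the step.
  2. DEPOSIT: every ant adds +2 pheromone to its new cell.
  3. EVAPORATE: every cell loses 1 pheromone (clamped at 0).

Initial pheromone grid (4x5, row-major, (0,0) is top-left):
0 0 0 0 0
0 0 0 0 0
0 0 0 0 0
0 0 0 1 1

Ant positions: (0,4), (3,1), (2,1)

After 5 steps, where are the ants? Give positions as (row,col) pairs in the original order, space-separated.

Step 1: ant0:(0,4)->S->(1,4) | ant1:(3,1)->N->(2,1) | ant2:(2,1)->N->(1,1)
  grid max=1 at (1,1)
Step 2: ant0:(1,4)->N->(0,4) | ant1:(2,1)->N->(1,1) | ant2:(1,1)->S->(2,1)
  grid max=2 at (1,1)
Step 3: ant0:(0,4)->S->(1,4) | ant1:(1,1)->S->(2,1) | ant2:(2,1)->N->(1,1)
  grid max=3 at (1,1)
Step 4: ant0:(1,4)->N->(0,4) | ant1:(2,1)->N->(1,1) | ant2:(1,1)->S->(2,1)
  grid max=4 at (1,1)
Step 5: ant0:(0,4)->S->(1,4) | ant1:(1,1)->S->(2,1) | ant2:(2,1)->N->(1,1)
  grid max=5 at (1,1)

(1,4) (2,1) (1,1)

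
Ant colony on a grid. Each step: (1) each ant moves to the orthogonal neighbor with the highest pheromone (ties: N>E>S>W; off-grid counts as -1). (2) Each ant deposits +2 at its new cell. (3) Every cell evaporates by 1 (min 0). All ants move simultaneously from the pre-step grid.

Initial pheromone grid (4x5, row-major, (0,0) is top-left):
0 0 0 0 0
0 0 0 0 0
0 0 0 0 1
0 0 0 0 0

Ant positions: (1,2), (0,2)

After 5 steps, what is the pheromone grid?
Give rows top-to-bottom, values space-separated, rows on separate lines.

After step 1: ants at (0,2),(0,3)
  0 0 1 1 0
  0 0 0 0 0
  0 0 0 0 0
  0 0 0 0 0
After step 2: ants at (0,3),(0,2)
  0 0 2 2 0
  0 0 0 0 0
  0 0 0 0 0
  0 0 0 0 0
After step 3: ants at (0,2),(0,3)
  0 0 3 3 0
  0 0 0 0 0
  0 0 0 0 0
  0 0 0 0 0
After step 4: ants at (0,3),(0,2)
  0 0 4 4 0
  0 0 0 0 0
  0 0 0 0 0
  0 0 0 0 0
After step 5: ants at (0,2),(0,3)
  0 0 5 5 0
  0 0 0 0 0
  0 0 0 0 0
  0 0 0 0 0

0 0 5 5 0
0 0 0 0 0
0 0 0 0 0
0 0 0 0 0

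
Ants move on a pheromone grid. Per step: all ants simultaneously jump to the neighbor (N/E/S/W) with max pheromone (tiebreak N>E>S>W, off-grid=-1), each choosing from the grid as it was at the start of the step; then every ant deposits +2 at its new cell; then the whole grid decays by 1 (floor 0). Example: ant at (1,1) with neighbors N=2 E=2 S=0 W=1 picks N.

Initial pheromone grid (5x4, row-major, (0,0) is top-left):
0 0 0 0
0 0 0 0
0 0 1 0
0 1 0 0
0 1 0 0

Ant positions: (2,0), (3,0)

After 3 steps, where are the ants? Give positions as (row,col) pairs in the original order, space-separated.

Step 1: ant0:(2,0)->N->(1,0) | ant1:(3,0)->E->(3,1)
  grid max=2 at (3,1)
Step 2: ant0:(1,0)->N->(0,0) | ant1:(3,1)->N->(2,1)
  grid max=1 at (0,0)
Step 3: ant0:(0,0)->E->(0,1) | ant1:(2,1)->S->(3,1)
  grid max=2 at (3,1)

(0,1) (3,1)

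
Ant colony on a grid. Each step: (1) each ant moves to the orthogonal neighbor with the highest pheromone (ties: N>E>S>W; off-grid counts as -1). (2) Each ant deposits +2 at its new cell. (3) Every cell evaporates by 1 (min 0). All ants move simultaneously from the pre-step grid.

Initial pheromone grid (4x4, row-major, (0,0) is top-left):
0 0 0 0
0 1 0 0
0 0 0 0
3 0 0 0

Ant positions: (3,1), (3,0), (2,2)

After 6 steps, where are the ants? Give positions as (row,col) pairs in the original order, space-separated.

Step 1: ant0:(3,1)->W->(3,0) | ant1:(3,0)->N->(2,0) | ant2:(2,2)->N->(1,2)
  grid max=4 at (3,0)
Step 2: ant0:(3,0)->N->(2,0) | ant1:(2,0)->S->(3,0) | ant2:(1,2)->N->(0,2)
  grid max=5 at (3,0)
Step 3: ant0:(2,0)->S->(3,0) | ant1:(3,0)->N->(2,0) | ant2:(0,2)->E->(0,3)
  grid max=6 at (3,0)
Step 4: ant0:(3,0)->N->(2,0) | ant1:(2,0)->S->(3,0) | ant2:(0,3)->S->(1,3)
  grid max=7 at (3,0)
Step 5: ant0:(2,0)->S->(3,0) | ant1:(3,0)->N->(2,0) | ant2:(1,3)->N->(0,3)
  grid max=8 at (3,0)
Step 6: ant0:(3,0)->N->(2,0) | ant1:(2,0)->S->(3,0) | ant2:(0,3)->S->(1,3)
  grid max=9 at (3,0)

(2,0) (3,0) (1,3)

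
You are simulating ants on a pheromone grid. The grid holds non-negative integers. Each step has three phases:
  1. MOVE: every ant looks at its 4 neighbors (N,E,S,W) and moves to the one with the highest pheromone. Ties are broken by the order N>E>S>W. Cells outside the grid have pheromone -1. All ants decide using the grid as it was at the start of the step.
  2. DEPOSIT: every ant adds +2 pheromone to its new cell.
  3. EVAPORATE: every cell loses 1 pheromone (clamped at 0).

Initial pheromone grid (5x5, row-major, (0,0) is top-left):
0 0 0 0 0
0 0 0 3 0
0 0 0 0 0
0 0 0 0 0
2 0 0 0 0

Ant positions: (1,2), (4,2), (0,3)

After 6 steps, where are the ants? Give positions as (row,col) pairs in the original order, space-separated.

Step 1: ant0:(1,2)->E->(1,3) | ant1:(4,2)->N->(3,2) | ant2:(0,3)->S->(1,3)
  grid max=6 at (1,3)
Step 2: ant0:(1,3)->N->(0,3) | ant1:(3,2)->N->(2,2) | ant2:(1,3)->N->(0,3)
  grid max=5 at (1,3)
Step 3: ant0:(0,3)->S->(1,3) | ant1:(2,2)->N->(1,2) | ant2:(0,3)->S->(1,3)
  grid max=8 at (1,3)
Step 4: ant0:(1,3)->N->(0,3) | ant1:(1,2)->E->(1,3) | ant2:(1,3)->N->(0,3)
  grid max=9 at (1,3)
Step 5: ant0:(0,3)->S->(1,3) | ant1:(1,3)->N->(0,3) | ant2:(0,3)->S->(1,3)
  grid max=12 at (1,3)
Step 6: ant0:(1,3)->N->(0,3) | ant1:(0,3)->S->(1,3) | ant2:(1,3)->N->(0,3)
  grid max=13 at (1,3)

(0,3) (1,3) (0,3)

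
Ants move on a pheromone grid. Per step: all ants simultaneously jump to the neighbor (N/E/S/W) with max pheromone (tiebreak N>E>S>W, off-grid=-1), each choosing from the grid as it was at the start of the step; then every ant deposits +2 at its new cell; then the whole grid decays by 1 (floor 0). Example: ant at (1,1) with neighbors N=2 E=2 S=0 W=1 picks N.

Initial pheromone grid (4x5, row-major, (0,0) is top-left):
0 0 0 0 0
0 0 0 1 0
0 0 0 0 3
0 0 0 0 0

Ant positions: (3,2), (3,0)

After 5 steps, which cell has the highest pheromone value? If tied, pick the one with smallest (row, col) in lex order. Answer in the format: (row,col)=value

Answer: (0,2)=1

Derivation:
Step 1: ant0:(3,2)->N->(2,2) | ant1:(3,0)->N->(2,0)
  grid max=2 at (2,4)
Step 2: ant0:(2,2)->N->(1,2) | ant1:(2,0)->N->(1,0)
  grid max=1 at (1,0)
Step 3: ant0:(1,2)->N->(0,2) | ant1:(1,0)->N->(0,0)
  grid max=1 at (0,0)
Step 4: ant0:(0,2)->E->(0,3) | ant1:(0,0)->E->(0,1)
  grid max=1 at (0,1)
Step 5: ant0:(0,3)->E->(0,4) | ant1:(0,1)->E->(0,2)
  grid max=1 at (0,2)
Final grid:
  0 0 1 0 1
  0 0 0 0 0
  0 0 0 0 0
  0 0 0 0 0
Max pheromone 1 at (0,2)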